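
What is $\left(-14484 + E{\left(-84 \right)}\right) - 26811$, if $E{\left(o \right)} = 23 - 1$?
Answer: $-41273$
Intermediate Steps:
$E{\left(o \right)} = 22$
$\left(-14484 + E{\left(-84 \right)}\right) - 26811 = \left(-14484 + 22\right) - 26811 = -14462 - 26811 = -41273$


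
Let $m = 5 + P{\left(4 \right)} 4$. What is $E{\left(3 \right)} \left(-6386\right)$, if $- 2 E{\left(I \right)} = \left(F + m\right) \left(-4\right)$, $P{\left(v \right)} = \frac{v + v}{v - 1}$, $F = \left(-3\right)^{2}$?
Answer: $- \frac{945128}{3} \approx -3.1504 \cdot 10^{5}$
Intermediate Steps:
$F = 9$
$P{\left(v \right)} = \frac{2 v}{-1 + v}$
$m = \frac{47}{3}$ ($m = 5 + 2 \cdot 4 \frac{1}{-1 + 4} \cdot 4 = 5 + 2 \cdot 4 \cdot \frac{1}{3} \cdot 4 = 5 + \frac{8}{3} \cdot 4 = 5 + \frac{32}{3} = \frac{47}{3} \approx 15.667$)
$E{\left(I \right)} = \frac{148}{3}$ ($E{\left(I \right)} = - \frac{\left(9 + \frac{47}{3}\right) \left(-4\right)}{2} = - \frac{\frac{74}{3} \left(-4\right)}{2} = \left(- \frac{1}{2}\right) \left(- \frac{296}{3}\right) = \frac{148}{3}$)
$E{\left(3 \right)} \left(-6386\right) = \frac{148}{3} \left(-6386\right) = - \frac{945128}{3}$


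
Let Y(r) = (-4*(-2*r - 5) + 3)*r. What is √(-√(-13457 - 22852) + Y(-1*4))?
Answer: √(36 - 7*I*√741) ≈ 10.722 - 8.8859*I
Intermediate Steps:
Y(r) = r*(23 + 8*r) (Y(r) = (-4*(-5 - 2*r) + 3)*r = ((20 + 8*r) + 3)*r = (23 + 8*r)*r = r*(23 + 8*r))
√(-√(-13457 - 22852) + Y(-1*4)) = √(-√(-13457 - 22852) + (-1*4)*(23 + 8*(-1*4))) = √(-√(-36309) - 4*(23 + 8*(-4))) = √(-7*I*√741 - 4*(23 - 32)) = √(-7*I*√741 - 4*(-9)) = √(-7*I*√741 + 36) = √(36 - 7*I*√741)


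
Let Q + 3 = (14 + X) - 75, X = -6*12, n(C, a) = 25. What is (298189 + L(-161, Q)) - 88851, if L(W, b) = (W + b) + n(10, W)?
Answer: 209066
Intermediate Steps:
X = -72
Q = -136 (Q = -3 + ((14 - 72) - 75) = -3 + (-58 - 75) = -3 - 133 = -136)
L(W, b) = 25 + W + b (L(W, b) = (W + b) + 25 = 25 + W + b)
(298189 + L(-161, Q)) - 88851 = (298189 + (25 - 161 - 136)) - 88851 = (298189 - 272) - 88851 = 297917 - 88851 = 209066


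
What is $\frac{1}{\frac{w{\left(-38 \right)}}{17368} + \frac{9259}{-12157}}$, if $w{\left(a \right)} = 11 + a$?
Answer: $- \frac{211142776}{161138551} \approx -1.3103$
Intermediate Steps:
$\frac{1}{\frac{w{\left(-38 \right)}}{17368} + \frac{9259}{-12157}} = \frac{1}{\frac{11 - 38}{17368} + \frac{9259}{-12157}} = \frac{1}{\left(-27\right) \frac{1}{17368} + 9259 \left(- \frac{1}{12157}\right)} = \frac{1}{- \frac{27}{17368} - \frac{9259}{12157}} = \frac{1}{- \frac{161138551}{211142776}} = - \frac{211142776}{161138551}$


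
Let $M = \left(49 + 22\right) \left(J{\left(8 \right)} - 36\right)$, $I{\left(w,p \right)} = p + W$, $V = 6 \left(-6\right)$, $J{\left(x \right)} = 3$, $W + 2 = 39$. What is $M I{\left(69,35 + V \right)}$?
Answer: $-84348$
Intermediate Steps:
$W = 37$ ($W = -2 + 39 = 37$)
$V = -36$
$I{\left(w,p \right)} = 37 + p$ ($I{\left(w,p \right)} = p + 37 = 37 + p$)
$M = -2343$ ($M = \left(49 + 22\right) \left(3 - 36\right) = 71 \left(-33\right) = -2343$)
$M I{\left(69,35 + V \right)} = - 2343 \left(37 + \left(35 - 36\right)\right) = - 2343 \left(37 - 1\right) = \left(-2343\right) 36 = -84348$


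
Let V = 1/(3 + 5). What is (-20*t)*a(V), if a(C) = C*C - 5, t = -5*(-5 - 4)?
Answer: 71775/16 ≈ 4485.9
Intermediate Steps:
V = ⅛ (V = 1/8 = ⅛ ≈ 0.12500)
t = 45 (t = -5*(-9) = 45)
a(C) = -5 + C² (a(C) = C² - 5 = -5 + C²)
(-20*t)*a(V) = (-20*45)*(-5 + (⅛)²) = -900*(-5 + 1/64) = -900*(-319/64) = 71775/16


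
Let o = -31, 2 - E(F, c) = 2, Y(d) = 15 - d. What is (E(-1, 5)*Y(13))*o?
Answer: 0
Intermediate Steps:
E(F, c) = 0 (E(F, c) = 2 - 1*2 = 2 - 2 = 0)
(E(-1, 5)*Y(13))*o = (0*(15 - 1*13))*(-31) = (0*(15 - 13))*(-31) = (0*2)*(-31) = 0*(-31) = 0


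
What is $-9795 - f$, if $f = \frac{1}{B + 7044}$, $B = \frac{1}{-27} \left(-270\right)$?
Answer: $- \frac{69093931}{7054} \approx -9795.0$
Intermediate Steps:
$B = 10$ ($B = \left(- \frac{1}{27}\right) \left(-270\right) = 10$)
$f = \frac{1}{7054}$ ($f = \frac{1}{10 + 7044} = \frac{1}{7054} \approx 0.00014176$)
$-9795 - f = -9795 - \frac{1}{7054} = - \frac{69093931}{7054}$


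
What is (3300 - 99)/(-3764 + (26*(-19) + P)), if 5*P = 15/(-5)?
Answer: -16005/21293 ≈ -0.75166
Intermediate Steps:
P = -3/5 (P = (15/(-5))/5 = (15*(-1/5))/5 = (1/5)*(-3) = -3/5 ≈ -0.60000)
(3300 - 99)/(-3764 + (26*(-19) + P)) = (3300 - 99)/(-3764 + (26*(-19) - 3/5)) = 3201/(-3764 + (-494 - 3/5)) = 3201/(-3764 - 2473/5) = 3201/(-21293/5) = 3201*(-5/21293) = -16005/21293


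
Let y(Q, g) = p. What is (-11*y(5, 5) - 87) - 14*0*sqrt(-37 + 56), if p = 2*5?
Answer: -197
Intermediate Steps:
p = 10
y(Q, g) = 10
(-11*y(5, 5) - 87) - 14*0*sqrt(-37 + 56) = (-11*10 - 87) - 14*0*sqrt(-37 + 56) = (-110 - 87) - 0*sqrt(19) = -197 - 1*0 = -197 + 0 = -197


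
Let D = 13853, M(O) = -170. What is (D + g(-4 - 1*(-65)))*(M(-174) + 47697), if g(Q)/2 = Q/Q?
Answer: 658486585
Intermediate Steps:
g(Q) = 2 (g(Q) = 2*(Q/Q) = 2*1 = 2)
(D + g(-4 - 1*(-65)))*(M(-174) + 47697) = (13853 + 2)*(-170 + 47697) = 13855*47527 = 658486585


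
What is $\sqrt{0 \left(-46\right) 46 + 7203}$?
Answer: $49 \sqrt{3} \approx 84.87$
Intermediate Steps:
$\sqrt{0 \left(-46\right) 46 + 7203} = \sqrt{0 \cdot 46 + 7203} = \sqrt{0 + 7203} = \sqrt{7203} = 49 \sqrt{3}$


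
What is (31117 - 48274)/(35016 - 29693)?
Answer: -17157/5323 ≈ -3.2232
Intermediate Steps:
(31117 - 48274)/(35016 - 29693) = -17157/5323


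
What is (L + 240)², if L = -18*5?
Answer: 22500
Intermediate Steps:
L = -90
(L + 240)² = (-90 + 240)² = 150² = 22500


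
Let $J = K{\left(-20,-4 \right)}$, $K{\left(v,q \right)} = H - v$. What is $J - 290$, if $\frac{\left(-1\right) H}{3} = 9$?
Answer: $-297$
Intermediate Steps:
$H = -27$ ($H = \left(-3\right) 9 = -27$)
$K{\left(v,q \right)} = -27 - v$
$J = -7$ ($J = -27 - -20 = -27 + 20 = -7$)
$J - 290 = -7 - 290 = -297$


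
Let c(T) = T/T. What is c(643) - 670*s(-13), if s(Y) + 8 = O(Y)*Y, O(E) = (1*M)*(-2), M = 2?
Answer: -29479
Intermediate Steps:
c(T) = 1
O(E) = -4 (O(E) = (1*2)*(-2) = 2*(-2) = -4)
s(Y) = -8 - 4*Y
c(643) - 670*s(-13) = 1 - 670*(-8 - 4*(-13)) = 1 - 670*(-8 + 52) = 1 - 670*44 = 1 - 29480 = -29479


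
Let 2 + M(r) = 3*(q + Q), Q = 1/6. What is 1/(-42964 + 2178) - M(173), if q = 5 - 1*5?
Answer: 30589/20393 ≈ 1.5000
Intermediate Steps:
Q = ⅙ (Q = 1*(⅙) = ⅙ ≈ 0.16667)
q = 0 (q = 5 - 5 = 0)
M(r) = -3/2 (M(r) = -2 + 3*(0 + ⅙) = -2 + 3*(⅙) = -2 + ½ = -3/2)
1/(-42964 + 2178) - M(173) = 1/(-42964 + 2178) - 1*(-3/2) = 1/(-40786) + 3/2 = -1/40786 + 3/2 = 30589/20393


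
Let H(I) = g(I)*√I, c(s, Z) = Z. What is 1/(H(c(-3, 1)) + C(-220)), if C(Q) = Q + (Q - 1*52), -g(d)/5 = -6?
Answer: -1/462 ≈ -0.0021645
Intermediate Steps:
g(d) = 30 (g(d) = -5*(-6) = 30)
C(Q) = -52 + 2*Q (C(Q) = Q + (Q - 52) = Q + (-52 + Q) = -52 + 2*Q)
H(I) = 30*√I
1/(H(c(-3, 1)) + C(-220)) = 1/(30*√1 + (-52 + 2*(-220))) = 1/(30*1 + (-52 - 440)) = 1/(30 - 492) = 1/(-462) = -1/462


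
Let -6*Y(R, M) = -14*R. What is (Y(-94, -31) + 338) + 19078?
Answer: 57590/3 ≈ 19197.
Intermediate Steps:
Y(R, M) = 7*R/3 (Y(R, M) = -(-7)*R/3 = 7*R/3)
(Y(-94, -31) + 338) + 19078 = ((7/3)*(-94) + 338) + 19078 = (-658/3 + 338) + 19078 = 356/3 + 19078 = 57590/3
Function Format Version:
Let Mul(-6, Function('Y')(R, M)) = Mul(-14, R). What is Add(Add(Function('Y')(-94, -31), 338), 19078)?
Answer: Rational(57590, 3) ≈ 19197.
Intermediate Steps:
Function('Y')(R, M) = Mul(Rational(7, 3), R) (Function('Y')(R, M) = Mul(Rational(-1, 6), Mul(-14, R)) = Mul(Rational(7, 3), R))
Add(Add(Function('Y')(-94, -31), 338), 19078) = Add(Add(Mul(Rational(7, 3), -94), 338), 19078) = Add(Add(Rational(-658, 3), 338), 19078) = Add(Rational(356, 3), 19078) = Rational(57590, 3)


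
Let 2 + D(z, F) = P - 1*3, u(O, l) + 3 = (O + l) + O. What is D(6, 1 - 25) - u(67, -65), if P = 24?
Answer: -47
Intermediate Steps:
u(O, l) = -3 + l + 2*O (u(O, l) = -3 + ((O + l) + O) = -3 + (l + 2*O) = -3 + l + 2*O)
D(z, F) = 19 (D(z, F) = -2 + (24 - 1*3) = -2 + (24 - 3) = -2 + 21 = 19)
D(6, 1 - 25) - u(67, -65) = 19 - (-3 - 65 + 2*67) = 19 - (-3 - 65 + 134) = 19 - 1*66 = 19 - 66 = -47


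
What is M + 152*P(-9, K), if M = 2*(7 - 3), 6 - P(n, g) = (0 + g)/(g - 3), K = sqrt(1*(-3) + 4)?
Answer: 996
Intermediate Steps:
K = 1 (K = sqrt(-3 + 4) = sqrt(1) = 1)
P(n, g) = 6 - g/(-3 + g) (P(n, g) = 6 - (0 + g)/(g - 3) = 6 - g/(-3 + g))
M = 8 (M = 2*4 = 8)
M + 152*P(-9, K) = 8 + 152*((-18 + 5*1)/(-3 + 1)) = 8 + 152*((-18 + 5)/(-2)) = 8 + 152*(-1/2*(-13)) = 8 + 152*(13/2) = 8 + 988 = 996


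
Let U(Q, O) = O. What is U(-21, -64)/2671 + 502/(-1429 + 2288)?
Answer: 1285866/2294389 ≈ 0.56044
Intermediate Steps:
U(-21, -64)/2671 + 502/(-1429 + 2288) = -64/2671 + 502/(-1429 + 2288) = -64*1/2671 + 502/859 = -64/2671 + 502*(1/859) = -64/2671 + 502/859 = 1285866/2294389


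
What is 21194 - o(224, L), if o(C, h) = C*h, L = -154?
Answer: 55690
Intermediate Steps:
21194 - o(224, L) = 21194 - 224*(-154) = 21194 - 1*(-34496) = 21194 + 34496 = 55690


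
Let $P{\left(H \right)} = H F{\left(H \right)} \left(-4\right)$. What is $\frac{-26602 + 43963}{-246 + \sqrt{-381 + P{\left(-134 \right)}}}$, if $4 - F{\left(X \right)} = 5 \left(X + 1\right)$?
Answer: $\frac{1423602}{99229} + \frac{5787 \sqrt{358203}}{99229} \approx 49.251$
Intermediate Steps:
$F{\left(X \right)} = -1 - 5 X$ ($F{\left(X \right)} = 4 - 5 \left(X + 1\right) = 4 - 5 \left(1 + X\right) = 4 - \left(5 + 5 X\right) = -1 - 5 X$)
$P{\left(H \right)} = - 4 H \left(-1 - 5 H\right)$ ($P{\left(H \right)} = H \left(-1 - 5 H\right) \left(-4\right) = - 4 H \left(-1 - 5 H\right)$)
$\frac{-26602 + 43963}{-246 + \sqrt{-381 + P{\left(-134 \right)}}} = \frac{-26602 + 43963}{-246 + \sqrt{-381 + 4 \left(-134\right) \left(1 + 5 \left(-134\right)\right)}} = \frac{17361}{-246 + \sqrt{-381 + 4 \left(-134\right) \left(1 - 670\right)}} = \frac{17361}{-246 + \sqrt{-381 + 4 \left(-134\right) \left(-669\right)}} = \frac{17361}{-246 + \sqrt{-381 + 358584}} = \frac{17361}{-246 + \sqrt{358203}}$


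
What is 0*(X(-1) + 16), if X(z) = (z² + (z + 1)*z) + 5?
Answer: 0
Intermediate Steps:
X(z) = 5 + z² + z*(1 + z) (X(z) = (z² + (1 + z)*z) + 5 = (z² + z*(1 + z)) + 5 = 5 + z² + z*(1 + z))
0*(X(-1) + 16) = 0*((5 - 1 + 2*(-1)²) + 16) = 0*((5 - 1 + 2*1) + 16) = 0*((5 - 1 + 2) + 16) = 0*(6 + 16) = 0*22 = 0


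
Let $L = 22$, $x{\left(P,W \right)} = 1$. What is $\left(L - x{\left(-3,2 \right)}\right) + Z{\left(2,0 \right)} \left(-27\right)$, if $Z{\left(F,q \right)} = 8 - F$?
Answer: $-141$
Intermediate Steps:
$\left(L - x{\left(-3,2 \right)}\right) + Z{\left(2,0 \right)} \left(-27\right) = \left(22 - 1\right) + \left(8 - 2\right) \left(-27\right) = 21 + 6 \left(-27\right) = 21 - 162 = -141$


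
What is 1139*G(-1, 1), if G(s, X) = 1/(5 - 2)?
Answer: 1139/3 ≈ 379.67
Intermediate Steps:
G(s, X) = 1/3
1139*G(-1, 1) = 1139*(1/3) = 1139/3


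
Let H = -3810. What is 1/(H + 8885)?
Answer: 1/5075 ≈ 0.00019704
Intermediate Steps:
1/(H + 8885) = 1/(-3810 + 8885) = 1/5075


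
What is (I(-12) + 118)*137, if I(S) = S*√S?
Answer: 16166 - 3288*I*√3 ≈ 16166.0 - 5695.0*I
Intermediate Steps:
I(S) = S^(3/2)
(I(-12) + 118)*137 = ((-12)^(3/2) + 118)*137 = (-24*I*√3 + 118)*137 = (118 - 24*I*√3)*137 = 16166 - 3288*I*√3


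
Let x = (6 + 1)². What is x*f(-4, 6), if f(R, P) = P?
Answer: 294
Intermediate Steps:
x = 49 (x = 7² = 49)
x*f(-4, 6) = 49*6 = 294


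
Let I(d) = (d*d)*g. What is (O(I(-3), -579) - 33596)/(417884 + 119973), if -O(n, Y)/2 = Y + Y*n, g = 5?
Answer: 19672/537857 ≈ 0.036575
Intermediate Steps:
I(d) = 5*d² (I(d) = (d*d)*5 = d²*5 = 5*d²)
O(n, Y) = -2*Y - 2*Y*n (O(n, Y) = -2*(Y + Y*n) = -2*Y - 2*Y*n)
(O(I(-3), -579) - 33596)/(417884 + 119973) = (-2*(-579)*(1 + 5*(-3)²) - 33596)/(417884 + 119973) = (-2*(-579)*(1 + 5*9) - 33596)/537857 = (-2*(-579)*(1 + 45) - 33596)*(1/537857) = (-2*(-579)*46 - 33596)*(1/537857) = (53268 - 33596)*(1/537857) = 19672*(1/537857) = 19672/537857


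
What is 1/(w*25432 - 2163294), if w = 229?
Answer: 1/3660634 ≈ 2.7318e-7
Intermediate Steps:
1/(w*25432 - 2163294) = 1/(229*25432 - 2163294) = 1/(5823928 - 2163294) = 1/3660634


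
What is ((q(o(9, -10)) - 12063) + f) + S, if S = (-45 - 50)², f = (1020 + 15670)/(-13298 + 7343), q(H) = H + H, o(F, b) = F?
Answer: -3600158/1191 ≈ -3022.8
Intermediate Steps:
q(H) = 2*H
f = -3338/1191 (f = 16690/(-5955) = 16690*(-1/5955) = -3338/1191 ≈ -2.8027)
S = 9025 (S = (-95)² = 9025)
((q(o(9, -10)) - 12063) + f) + S = ((2*9 - 12063) - 3338/1191) + 9025 = ((18 - 12063) - 3338/1191) + 9025 = (-12045 - 3338/1191) + 9025 = -14348933/1191 + 9025 = -3600158/1191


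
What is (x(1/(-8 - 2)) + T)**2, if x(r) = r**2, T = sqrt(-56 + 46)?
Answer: -99999/10000 + I*sqrt(10)/50 ≈ -9.9999 + 0.063246*I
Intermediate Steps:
T = I*sqrt(10) (T = sqrt(-10) = I*sqrt(10) ≈ 3.1623*I)
(x(1/(-8 - 2)) + T)**2 = ((1/(-8 - 2))**2 + I*sqrt(10))**2 = ((1/(-10))**2 + I*sqrt(10))**2 = ((-1/10)**2 + I*sqrt(10))**2 = (1/100 + I*sqrt(10))**2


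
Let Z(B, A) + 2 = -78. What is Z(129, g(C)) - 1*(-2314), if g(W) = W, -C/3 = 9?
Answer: 2234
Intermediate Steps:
C = -27 (C = -3*9 = -27)
Z(B, A) = -80 (Z(B, A) = -2 - 78 = -80)
Z(129, g(C)) - 1*(-2314) = -80 - 1*(-2314) = -80 + 2314 = 2234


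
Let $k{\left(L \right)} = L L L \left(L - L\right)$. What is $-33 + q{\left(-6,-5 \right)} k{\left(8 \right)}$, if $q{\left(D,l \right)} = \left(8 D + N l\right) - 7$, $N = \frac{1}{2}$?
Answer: $-33$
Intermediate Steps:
$N = \frac{1}{2} \approx 0.5$
$q{\left(D,l \right)} = -7 + \frac{l}{2} + 8 D$ ($q{\left(D,l \right)} = \left(8 D + \frac{l}{2}\right) - 7 = \left(\frac{l}{2} + 8 D\right) - 7 = -7 + \frac{l}{2} + 8 D$)
$k{\left(L \right)} = 0$ ($k{\left(L \right)} = L^{2} L 0 = L^{3} \cdot 0 = 0$)
$-33 + q{\left(-6,-5 \right)} k{\left(8 \right)} = -33 + \left(-7 + \frac{1}{2} \left(-5\right) + 8 \left(-6\right)\right) 0 = -33 + \left(-7 - \frac{5}{2} - 48\right) 0 = -33 - 0 = -33 + 0 = -33$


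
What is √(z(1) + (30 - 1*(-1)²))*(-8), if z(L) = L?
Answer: -8*√30 ≈ -43.818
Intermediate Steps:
√(z(1) + (30 - 1*(-1)²))*(-8) = √(1 + (30 - 1*(-1)²))*(-8) = √(1 + (30 - 1*1))*(-8) = √(1 + (30 - 1))*(-8) = √(1 + 29)*(-8) = √30*(-8) = -8*√30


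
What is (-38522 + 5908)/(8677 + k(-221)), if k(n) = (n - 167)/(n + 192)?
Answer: -945806/252021 ≈ -3.7529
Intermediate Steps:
k(n) = (-167 + n)/(192 + n)
(-38522 + 5908)/(8677 + k(-221)) = (-38522 + 5908)/(8677 + (-167 - 221)/(192 - 221)) = -32614/(8677 - 388/(-29)) = -32614/(8677 - 1/29*(-388)) = -32614/(8677 + 388/29) = -32614/252021/29 = -32614*29/252021 = -945806/252021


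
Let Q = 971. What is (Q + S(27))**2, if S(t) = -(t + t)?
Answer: 840889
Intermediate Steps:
S(t) = -2*t
(Q + S(27))**2 = (971 - 2*27)**2 = (971 - 54)**2 = 917**2 = 840889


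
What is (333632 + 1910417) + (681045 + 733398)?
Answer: 3658492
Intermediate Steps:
(333632 + 1910417) + (681045 + 733398) = 2244049 + 1414443 = 3658492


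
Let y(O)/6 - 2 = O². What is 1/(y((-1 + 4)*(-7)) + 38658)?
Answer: 1/41316 ≈ 2.4204e-5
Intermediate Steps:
y(O) = 12 + 6*O²
1/(y((-1 + 4)*(-7)) + 38658) = 1/((12 + 6*((-1 + 4)*(-7))²) + 38658) = 1/((12 + 6*(3*(-7))²) + 38658) = 1/((12 + 6*(-21)²) + 38658) = 1/((12 + 6*441) + 38658) = 1/((12 + 2646) + 38658) = 1/(2658 + 38658) = 1/41316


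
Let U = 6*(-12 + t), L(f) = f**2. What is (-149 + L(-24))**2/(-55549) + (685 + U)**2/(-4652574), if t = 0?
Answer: -869172757027/258445833126 ≈ -3.3631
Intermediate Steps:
U = -72 (U = 6*(-12 + 0) = 6*(-12) = -72)
(-149 + L(-24))**2/(-55549) + (685 + U)**2/(-4652574) = (-149 + (-24)**2)**2/(-55549) + (685 - 72)**2/(-4652574) = (-149 + 576)**2*(-1/55549) + 613**2*(-1/4652574) = 427**2*(-1/55549) + 375769*(-1/4652574) = 182329*(-1/55549) - 375769/4652574 = -182329/55549 - 375769/4652574 = -869172757027/258445833126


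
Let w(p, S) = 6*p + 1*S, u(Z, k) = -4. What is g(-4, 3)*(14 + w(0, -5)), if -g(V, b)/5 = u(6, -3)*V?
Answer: -720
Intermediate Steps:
g(V, b) = 20*V (g(V, b) = -(-20)*V = 20*V)
w(p, S) = S + 6*p (w(p, S) = 6*p + S = S + 6*p)
g(-4, 3)*(14 + w(0, -5)) = (20*(-4))*(14 + (-5 + 6*0)) = -80*(14 + (-5 + 0)) = -80*(14 - 5) = -80*9 = -720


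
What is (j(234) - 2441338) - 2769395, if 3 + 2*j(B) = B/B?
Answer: -5210734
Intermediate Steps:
j(B) = -1 (j(B) = -3/2 + (B/B)/2 = -3/2 + (½)*1 = -3/2 + ½ = -1)
(j(234) - 2441338) - 2769395 = (-1 - 2441338) - 2769395 = -2441339 - 2769395 = -5210734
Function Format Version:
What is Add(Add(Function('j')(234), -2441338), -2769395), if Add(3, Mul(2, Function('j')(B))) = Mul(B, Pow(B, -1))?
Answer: -5210734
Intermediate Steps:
Function('j')(B) = -1 (Function('j')(B) = Add(Rational(-3, 2), Mul(Rational(1, 2), Mul(B, Pow(B, -1)))) = Add(Rational(-3, 2), Mul(Rational(1, 2), 1)) = Add(Rational(-3, 2), Rational(1, 2)) = -1)
Add(Add(Function('j')(234), -2441338), -2769395) = Add(Add(-1, -2441338), -2769395) = Add(-2441339, -2769395) = -5210734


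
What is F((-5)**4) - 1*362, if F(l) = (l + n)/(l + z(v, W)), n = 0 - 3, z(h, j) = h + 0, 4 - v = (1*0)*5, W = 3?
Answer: -227076/629 ≈ -361.01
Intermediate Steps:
v = 4 (v = 4 - 1*0*5 = 4 - 0*5 = 4 - 1*0 = 4 + 0 = 4)
z(h, j) = h
n = -3
F(l) = (-3 + l)/(4 + l) (F(l) = (l - 3)/(l + 4) = (-3 + l)/(4 + l))
F((-5)**4) - 1*362 = (-3 + (-5)**4)/(4 + (-5)**4) - 1*362 = (-3 + 625)/(4 + 625) - 362 = 622/629 - 362 = -227076/629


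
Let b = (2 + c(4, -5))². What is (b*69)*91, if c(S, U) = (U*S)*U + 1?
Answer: 66613911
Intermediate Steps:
c(S, U) = 1 + S*U² (c(S, U) = (S*U)*U + 1 = S*U² + 1 = 1 + S*U²)
b = 10609 (b = (2 + (1 + 4*(-5)²))² = (2 + (1 + 4*25))² = (2 + (1 + 100))² = (2 + 101)² = 103² = 10609)
(b*69)*91 = (10609*69)*91 = 732021*91 = 66613911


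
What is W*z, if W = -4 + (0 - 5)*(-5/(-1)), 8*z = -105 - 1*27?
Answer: 957/2 ≈ 478.50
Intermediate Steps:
z = -33/2 (z = (-105 - 1*27)/8 = (-105 - 27)/8 = (⅛)*(-132) = -33/2 ≈ -16.500)
W = -29 (W = -4 - (-25)*(-1) = -4 - 5*5 = -4 - 25 = -29)
W*z = -29*(-33/2) = 957/2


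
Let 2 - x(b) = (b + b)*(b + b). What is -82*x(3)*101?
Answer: 281588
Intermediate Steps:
x(b) = 2 - 4*b² (x(b) = 2 - (b + b)*(b + b) = 2 - 2*b*2*b = 2 - 4*b²)
-82*x(3)*101 = -82*(2 - 4*3²)*101 = -82*(2 - 4*9)*101 = -82*(2 - 36)*101 = -82*(-34)*101 = 2788*101 = 281588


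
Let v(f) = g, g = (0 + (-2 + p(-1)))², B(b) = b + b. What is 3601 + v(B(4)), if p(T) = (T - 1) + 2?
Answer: 3605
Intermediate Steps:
p(T) = 1 + T (p(T) = (-1 + T) + 2 = 1 + T)
B(b) = 2*b
g = 4 (g = (0 + (-2 + (1 - 1)))² = (0 + (-2 + 0))² = (0 - 2)² = (-2)² = 4)
v(f) = 4
3601 + v(B(4)) = 3601 + 4 = 3605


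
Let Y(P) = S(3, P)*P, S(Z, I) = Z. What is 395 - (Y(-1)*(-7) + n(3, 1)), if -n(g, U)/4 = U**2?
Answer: 378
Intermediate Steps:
Y(P) = 3*P
n(g, U) = -4*U**2
395 - (Y(-1)*(-7) + n(3, 1)) = 395 - ((3*(-1))*(-7) - 4*1**2) = 395 - (-3*(-7) - 4*1) = 395 - (21 - 4) = 395 - 1*17 = 395 - 17 = 378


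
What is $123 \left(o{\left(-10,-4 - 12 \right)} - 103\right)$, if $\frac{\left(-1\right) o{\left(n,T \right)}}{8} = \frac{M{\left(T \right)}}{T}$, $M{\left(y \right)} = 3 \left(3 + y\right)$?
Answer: $- \frac{30135}{2} \approx -15068.0$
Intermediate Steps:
$M{\left(y \right)} = 9 + 3 y$
$o{\left(n,T \right)} = - \frac{8 \left(9 + 3 T\right)}{T}$ ($o{\left(n,T \right)} = - 8 \frac{9 + 3 T}{T} = - \frac{8 \left(9 + 3 T\right)}{T}$)
$123 \left(o{\left(-10,-4 - 12 \right)} - 103\right) = 123 \left(\left(-24 - \frac{72}{-4 - 12}\right) - 103\right) = 123 \left(\left(-24 - \frac{72}{-16}\right) - 103\right) = 123 \left(\left(-24 - - \frac{9}{2}\right) - 103\right) = 123 \left(\left(-24 + \frac{9}{2}\right) - 103\right) = 123 \left(- \frac{39}{2} - 103\right) = 123 \left(- \frac{245}{2}\right) = - \frac{30135}{2}$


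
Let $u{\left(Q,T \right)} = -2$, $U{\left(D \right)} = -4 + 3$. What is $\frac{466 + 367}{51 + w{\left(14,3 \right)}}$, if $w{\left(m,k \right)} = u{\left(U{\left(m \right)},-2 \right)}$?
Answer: $17$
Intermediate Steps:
$U{\left(D \right)} = -1$
$w{\left(m,k \right)} = -2$
$\frac{466 + 367}{51 + w{\left(14,3 \right)}} = \frac{466 + 367}{51 - 2} = \frac{833}{49} = 833 \cdot \frac{1}{49} = 17$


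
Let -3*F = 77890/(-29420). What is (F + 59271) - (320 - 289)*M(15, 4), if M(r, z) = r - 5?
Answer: 520397575/8826 ≈ 58962.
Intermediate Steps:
F = 7789/8826 (F = -77890/(3*(-29420)) = -77890*(-1)/(3*29420) = -⅓*(-7789/2942) = 7789/8826 ≈ 0.88251)
M(r, z) = -5 + r
(F + 59271) - (320 - 289)*M(15, 4) = (7789/8826 + 59271) - (320 - 289)*(-5 + 15) = 523133635/8826 - 31*10 = 523133635/8826 - 1*310 = 523133635/8826 - 310 = 520397575/8826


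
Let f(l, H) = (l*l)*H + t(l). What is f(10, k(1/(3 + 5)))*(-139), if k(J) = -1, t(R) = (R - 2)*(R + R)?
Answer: -8340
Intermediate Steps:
t(R) = 2*R*(-2 + R) (t(R) = (-2 + R)*(2*R) = 2*R*(-2 + R))
f(l, H) = H*l² + 2*l*(-2 + l) (f(l, H) = (l*l)*H + 2*l*(-2 + l) = l²*H + 2*l*(-2 + l) = H*l² + 2*l*(-2 + l))
f(10, k(1/(3 + 5)))*(-139) = (10*(-4 + 2*10 - 1*10))*(-139) = (10*(-4 + 20 - 10))*(-139) = (10*6)*(-139) = 60*(-139) = -8340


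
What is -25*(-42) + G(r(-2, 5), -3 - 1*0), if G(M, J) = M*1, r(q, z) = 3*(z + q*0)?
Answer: 1065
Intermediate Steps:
r(q, z) = 3*z (r(q, z) = 3*(z + 0) = 3*z)
G(M, J) = M
-25*(-42) + G(r(-2, 5), -3 - 1*0) = -25*(-42) + 3*5 = 1050 + 15 = 1065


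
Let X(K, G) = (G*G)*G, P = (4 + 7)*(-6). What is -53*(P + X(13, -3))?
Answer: 4929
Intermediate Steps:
P = -66 (P = 11*(-6) = -66)
X(K, G) = G³ (X(K, G) = G²*G = G³)
-53*(P + X(13, -3)) = -53*(-66 + (-3)³) = -53*(-66 - 27) = -53*(-93) = 4929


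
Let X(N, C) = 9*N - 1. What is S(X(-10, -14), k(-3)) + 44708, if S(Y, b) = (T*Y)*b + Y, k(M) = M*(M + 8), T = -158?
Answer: -171053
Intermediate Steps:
X(N, C) = -1 + 9*N
k(M) = M*(8 + M)
S(Y, b) = Y - 158*Y*b (S(Y, b) = (-158*Y)*b + Y = -158*Y*b + Y = Y - 158*Y*b)
S(X(-10, -14), k(-3)) + 44708 = (-1 + 9*(-10))*(1 - (-474)*(8 - 3)) + 44708 = (-1 - 90)*(1 - (-474)*5) + 44708 = -91*(1 - 158*(-15)) + 44708 = -91*(1 + 2370) + 44708 = -91*2371 + 44708 = -215761 + 44708 = -171053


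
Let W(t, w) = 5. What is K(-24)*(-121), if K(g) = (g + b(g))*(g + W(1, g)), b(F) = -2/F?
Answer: -659813/12 ≈ -54984.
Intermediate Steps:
K(g) = (5 + g)*(g - 2/g) (K(g) = (g - 2/g)*(g + 5) = (g - 2/g)*(5 + g) = (5 + g)*(g - 2/g))
K(-24)*(-121) = (-2 + (-24)² - 10/(-24) + 5*(-24))*(-121) = (-2 + 576 - 10*(-1/24) - 120)*(-121) = (-2 + 576 + 5/12 - 120)*(-121) = (5453/12)*(-121) = -659813/12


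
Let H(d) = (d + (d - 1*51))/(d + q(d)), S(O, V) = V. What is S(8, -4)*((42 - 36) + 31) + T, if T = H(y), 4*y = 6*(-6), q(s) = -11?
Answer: -2891/20 ≈ -144.55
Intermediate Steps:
y = -9 (y = (6*(-6))/4 = (¼)*(-36) = -9)
H(d) = (-51 + 2*d)/(-11 + d) (H(d) = (d + (d - 1*51))/(d - 11) = (d + (d - 51))/(-11 + d) = (d + (-51 + d))/(-11 + d) = (-51 + 2*d)/(-11 + d))
T = 69/20 (T = (-51 + 2*(-9))/(-11 - 9) = (-51 - 18)/(-20) = -1/20*(-69) = 69/20 ≈ 3.4500)
S(8, -4)*((42 - 36) + 31) + T = -4*((42 - 36) + 31) + 69/20 = -4*(6 + 31) + 69/20 = -4*37 + 69/20 = -148 + 69/20 = -2891/20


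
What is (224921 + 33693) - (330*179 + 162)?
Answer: 199382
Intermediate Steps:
(224921 + 33693) - (330*179 + 162) = 258614 - (59070 + 162) = 258614 - 1*59232 = 258614 - 59232 = 199382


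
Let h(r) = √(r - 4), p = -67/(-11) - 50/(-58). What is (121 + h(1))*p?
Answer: 24398/29 + 2218*I*√3/319 ≈ 841.31 + 12.043*I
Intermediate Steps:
p = 2218/319 (p = -67*(-1/11) - 50*(-1/58) = 67/11 + 25/29 = 2218/319 ≈ 6.9530)
h(r) = √(-4 + r)
(121 + h(1))*p = (121 + √(-4 + 1))*(2218/319) = (121 + √(-3))*(2218/319) = (121 + I*√3)*(2218/319) = 24398/29 + 2218*I*√3/319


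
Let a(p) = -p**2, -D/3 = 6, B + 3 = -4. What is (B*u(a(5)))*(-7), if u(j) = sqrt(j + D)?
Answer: 49*I*sqrt(43) ≈ 321.31*I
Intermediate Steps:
B = -7 (B = -3 - 4 = -7)
D = -18 (D = -3*6 = -18)
u(j) = sqrt(-18 + j) (u(j) = sqrt(j - 18) = sqrt(-18 + j))
(B*u(a(5)))*(-7) = -7*sqrt(-18 - 1*5**2)*(-7) = -7*sqrt(-18 - 1*25)*(-7) = -7*sqrt(-18 - 25)*(-7) = -7*I*sqrt(43)*(-7) = 49*I*sqrt(43)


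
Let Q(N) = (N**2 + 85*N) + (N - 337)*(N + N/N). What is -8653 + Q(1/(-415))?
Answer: -1548198583/172225 ≈ -8989.4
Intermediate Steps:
Q(N) = N**2 + 85*N + (1 + N)*(-337 + N) (Q(N) = (N**2 + 85*N) + (-337 + N)*(N + 1) = (N**2 + 85*N) + (-337 + N)*(1 + N) = (N**2 + 85*N) + (1 + N)*(-337 + N) = N**2 + 85*N + (1 + N)*(-337 + N))
-8653 + Q(1/(-415)) = -8653 + (-337 - 251/(-415) + 2*(1/(-415))**2) = -8653 + (-337 - 251*(-1/415) + 2*(-1/415)**2) = -8653 + (-337 + 251/415 + 2*(1/172225)) = -8653 + (-337 + 251/415 + 2/172225) = -8653 - 57935658/172225 = -1548198583/172225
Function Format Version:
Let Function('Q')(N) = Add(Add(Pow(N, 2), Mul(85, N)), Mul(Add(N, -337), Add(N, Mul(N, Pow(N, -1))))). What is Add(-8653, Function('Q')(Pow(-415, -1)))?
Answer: Rational(-1548198583, 172225) ≈ -8989.4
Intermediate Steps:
Function('Q')(N) = Add(Pow(N, 2), Mul(85, N), Mul(Add(1, N), Add(-337, N))) (Function('Q')(N) = Add(Add(Pow(N, 2), Mul(85, N)), Mul(Add(-337, N), Add(N, 1))) = Add(Add(Pow(N, 2), Mul(85, N)), Mul(Add(-337, N), Add(1, N))) = Add(Add(Pow(N, 2), Mul(85, N)), Mul(Add(1, N), Add(-337, N))) = Add(Pow(N, 2), Mul(85, N), Mul(Add(1, N), Add(-337, N))))
Add(-8653, Function('Q')(Pow(-415, -1))) = Add(-8653, Add(-337, Mul(-251, Pow(-415, -1)), Mul(2, Pow(Pow(-415, -1), 2)))) = Add(-8653, Add(-337, Mul(-251, Rational(-1, 415)), Mul(2, Pow(Rational(-1, 415), 2)))) = Add(-8653, Add(-337, Rational(251, 415), Mul(2, Rational(1, 172225)))) = Add(-8653, Add(-337, Rational(251, 415), Rational(2, 172225))) = Add(-8653, Rational(-57935658, 172225)) = Rational(-1548198583, 172225)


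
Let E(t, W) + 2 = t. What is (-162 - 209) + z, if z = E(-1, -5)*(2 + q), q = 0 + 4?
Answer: -389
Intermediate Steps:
E(t, W) = -2 + t
q = 4
z = -18 (z = (-2 - 1)*(2 + 4) = -3*6 = -18)
(-162 - 209) + z = (-162 - 209) - 18 = -371 - 18 = -389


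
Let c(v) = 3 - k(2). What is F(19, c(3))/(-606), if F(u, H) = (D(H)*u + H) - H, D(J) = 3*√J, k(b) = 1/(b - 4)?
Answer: -19*√14/404 ≈ -0.17597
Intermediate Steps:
k(b) = 1/(-4 + b)
c(v) = 7/2 (c(v) = 3 - 1/(-4 + 2) = 3 - 1/(-2) = 3 - 1*(-½) = 3 + ½ = 7/2)
F(u, H) = 3*u*√H (F(u, H) = ((3*√H)*u + H) - H = (3*u*√H + H) - H = (H + 3*u*√H) - H = 3*u*√H)
F(19, c(3))/(-606) = (3*19*√(7/2))/(-606) = (3*19*(√14/2))*(-1/606) = (57*√14/2)*(-1/606) = -19*√14/404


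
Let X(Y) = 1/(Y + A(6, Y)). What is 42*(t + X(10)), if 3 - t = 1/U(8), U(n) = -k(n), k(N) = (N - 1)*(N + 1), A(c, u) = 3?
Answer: 5066/39 ≈ 129.90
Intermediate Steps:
k(N) = (1 + N)*(-1 + N) (k(N) = (-1 + N)*(1 + N) = (1 + N)*(-1 + N))
U(n) = 1 - n² (U(n) = -(-1 + n²) = 1 - n²)
t = 190/63 (t = 3 - 1/(1 - 1*8²) = 3 - 1/(1 - 1*64) = 3 - 1/(1 - 64) = 3 - 1/(-63) = 3 - 1*(-1/63) = 3 + 1/63 = 190/63 ≈ 3.0159)
X(Y) = 1/(3 + Y) (X(Y) = 1/(Y + 3) = 1/(3 + Y))
42*(t + X(10)) = 42*(190/63 + 1/(3 + 10)) = 42*(190/63 + 1/13) = 42*(2533/819) = 5066/39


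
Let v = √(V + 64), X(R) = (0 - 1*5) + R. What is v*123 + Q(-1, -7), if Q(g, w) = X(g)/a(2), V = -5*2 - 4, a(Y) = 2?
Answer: -3 + 615*√2 ≈ 866.74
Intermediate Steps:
X(R) = -5 + R (X(R) = (0 - 5) + R = -5 + R)
V = -14 (V = -10 - 4 = -14)
v = 5*√2 (v = √(-14 + 64) = √50 = 5*√2 ≈ 7.0711)
Q(g, w) = -5/2 + g/2 (Q(g, w) = (-5 + g)/2 = (-5 + g)*(½) = -5/2 + g/2)
v*123 + Q(-1, -7) = (5*√2)*123 + (-5/2 + (½)*(-1)) = 615*√2 + (-5/2 - ½) = 615*√2 - 3 = -3 + 615*√2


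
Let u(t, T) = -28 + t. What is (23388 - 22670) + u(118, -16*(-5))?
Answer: 808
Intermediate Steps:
(23388 - 22670) + u(118, -16*(-5)) = (23388 - 22670) + (-28 + 118) = 718 + 90 = 808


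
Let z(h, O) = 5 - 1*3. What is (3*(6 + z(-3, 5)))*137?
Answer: 3288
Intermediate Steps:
z(h, O) = 2 (z(h, O) = 5 - 3 = 2)
(3*(6 + z(-3, 5)))*137 = (3*(6 + 2))*137 = (3*8)*137 = 24*137 = 3288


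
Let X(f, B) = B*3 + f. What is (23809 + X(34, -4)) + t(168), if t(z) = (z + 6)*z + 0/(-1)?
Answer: 53063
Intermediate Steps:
t(z) = z*(6 + z) (t(z) = (6 + z)*z + 0*(-1) = z*(6 + z) + 0 = z*(6 + z))
X(f, B) = f + 3*B (X(f, B) = 3*B + f = f + 3*B)
(23809 + X(34, -4)) + t(168) = (23809 + (34 + 3*(-4))) + 168*(6 + 168) = (23809 + (34 - 12)) + 168*174 = (23809 + 22) + 29232 = 23831 + 29232 = 53063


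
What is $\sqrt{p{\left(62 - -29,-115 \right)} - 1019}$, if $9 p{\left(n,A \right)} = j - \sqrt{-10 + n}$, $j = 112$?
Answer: $\frac{2 i \sqrt{2267}}{3} \approx 31.742 i$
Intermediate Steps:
$p{\left(n,A \right)} = \frac{112}{9} - \frac{\sqrt{-10 + n}}{9}$ ($p{\left(n,A \right)} = \frac{112 - \sqrt{-10 + n}}{9} = \frac{112}{9} - \frac{\sqrt{-10 + n}}{9}$)
$\sqrt{p{\left(62 - -29,-115 \right)} - 1019} = \sqrt{\left(\frac{112}{9} - \frac{\sqrt{-10 + \left(62 - -29\right)}}{9}\right) - 1019} = \sqrt{\left(\frac{112}{9} - \frac{\sqrt{-10 + \left(62 + 29\right)}}{9}\right) - 1019} = \sqrt{\left(\frac{112}{9} - \frac{\sqrt{-10 + 91}}{9}\right) - 1019} = \sqrt{\left(\frac{112}{9} - \frac{\sqrt{81}}{9}\right) - 1019} = \sqrt{\left(\frac{112}{9} - 1\right) - 1019} = \sqrt{\frac{103}{9} - 1019} = \sqrt{- \frac{9068}{9}} = \frac{2 i \sqrt{2267}}{3}$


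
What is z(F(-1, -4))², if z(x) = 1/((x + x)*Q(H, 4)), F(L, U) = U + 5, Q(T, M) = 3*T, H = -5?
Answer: 1/900 ≈ 0.0011111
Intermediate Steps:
F(L, U) = 5 + U
z(x) = -1/(30*x) (z(x) = 1/((x + x)*((3*(-5)))) = 1/((2*x)*(-15)) = (1/(2*x))*(-1/15) = -1/(30*x))
z(F(-1, -4))² = (-1/(30*(5 - 4)))² = (-1/30/1)² = (-1/30*1)² = (-1/30)² = 1/900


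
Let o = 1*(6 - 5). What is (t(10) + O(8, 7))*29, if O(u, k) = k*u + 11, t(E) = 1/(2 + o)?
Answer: 5858/3 ≈ 1952.7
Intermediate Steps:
o = 1 (o = 1*1 = 1)
t(E) = ⅓ (t(E) = 1/(2 + 1) = 1/3 = ⅓)
O(u, k) = 11 + k*u
(t(10) + O(8, 7))*29 = (⅓ + (11 + 7*8))*29 = (⅓ + (11 + 56))*29 = (⅓ + 67)*29 = (202/3)*29 = 5858/3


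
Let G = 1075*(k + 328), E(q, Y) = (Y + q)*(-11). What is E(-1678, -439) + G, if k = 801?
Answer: 1236962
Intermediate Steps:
E(q, Y) = -11*Y - 11*q
G = 1213675 (G = 1075*(801 + 328) = 1075*1129 = 1213675)
E(-1678, -439) + G = (-11*(-439) - 11*(-1678)) + 1213675 = (4829 + 18458) + 1213675 = 23287 + 1213675 = 1236962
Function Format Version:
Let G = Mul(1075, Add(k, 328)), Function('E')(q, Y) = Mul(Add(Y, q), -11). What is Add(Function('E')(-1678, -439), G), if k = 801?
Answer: 1236962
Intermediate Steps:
Function('E')(q, Y) = Add(Mul(-11, Y), Mul(-11, q))
G = 1213675 (G = Mul(1075, Add(801, 328)) = Mul(1075, 1129) = 1213675)
Add(Function('E')(-1678, -439), G) = Add(Add(Mul(-11, -439), Mul(-11, -1678)), 1213675) = Add(Add(4829, 18458), 1213675) = Add(23287, 1213675) = 1236962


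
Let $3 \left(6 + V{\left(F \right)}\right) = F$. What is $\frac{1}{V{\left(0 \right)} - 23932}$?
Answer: $- \frac{1}{23938} \approx -4.1775 \cdot 10^{-5}$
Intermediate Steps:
$V{\left(F \right)} = -6 + \frac{F}{3}$
$\frac{1}{V{\left(0 \right)} - 23932} = \frac{1}{\left(-6 + \frac{1}{3} \cdot 0\right) - 23932} = \frac{1}{\left(-6 + 0\right) - 23932} = \frac{1}{-6 - 23932} = \frac{1}{-23938} = - \frac{1}{23938}$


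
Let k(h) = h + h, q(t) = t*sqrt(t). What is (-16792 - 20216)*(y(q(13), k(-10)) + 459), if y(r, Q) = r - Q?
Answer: -17726832 - 481104*sqrt(13) ≈ -1.9461e+7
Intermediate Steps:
q(t) = t**(3/2)
k(h) = 2*h
(-16792 - 20216)*(y(q(13), k(-10)) + 459) = (-16792 - 20216)*((13**(3/2) - 2*(-10)) + 459) = -37008*((13*sqrt(13) - 1*(-20)) + 459) = -37008*((13*sqrt(13) + 20) + 459) = -37008*((20 + 13*sqrt(13)) + 459) = -37008*(479 + 13*sqrt(13)) = -17726832 - 481104*sqrt(13)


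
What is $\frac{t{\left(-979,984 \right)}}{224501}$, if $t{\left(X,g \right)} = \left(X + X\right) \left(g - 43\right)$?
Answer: $- \frac{1842478}{224501} \approx -8.207$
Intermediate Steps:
$t{\left(X,g \right)} = 2 X \left(-43 + g\right)$
$\frac{t{\left(-979,984 \right)}}{224501} = \frac{2 \left(-979\right) \left(-43 + 984\right)}{224501} = 2 \left(-979\right) 941 \cdot \frac{1}{224501} = \left(-1842478\right) \frac{1}{224501} = - \frac{1842478}{224501}$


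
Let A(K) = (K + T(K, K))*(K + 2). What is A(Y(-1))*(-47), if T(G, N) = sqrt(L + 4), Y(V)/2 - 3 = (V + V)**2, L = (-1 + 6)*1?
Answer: -12784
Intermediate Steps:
L = 5 (L = 5*1 = 5)
Y(V) = 6 + 8*V**2 (Y(V) = 6 + 2*(V + V)**2 = 6 + 2*(2*V)**2 = 6 + 2*(4*V**2) = 6 + 8*V**2)
T(G, N) = 3 (T(G, N) = sqrt(5 + 4) = sqrt(9) = 3)
A(K) = (2 + K)*(3 + K) (A(K) = (K + 3)*(K + 2) = (3 + K)*(2 + K) = (2 + K)*(3 + K))
A(Y(-1))*(-47) = (6 + (6 + 8*(-1)**2)**2 + 5*(6 + 8*(-1)**2))*(-47) = (6 + (6 + 8*1)**2 + 5*(6 + 8*1))*(-47) = (6 + (6 + 8)**2 + 5*(6 + 8))*(-47) = (6 + 14**2 + 5*14)*(-47) = (6 + 196 + 70)*(-47) = 272*(-47) = -12784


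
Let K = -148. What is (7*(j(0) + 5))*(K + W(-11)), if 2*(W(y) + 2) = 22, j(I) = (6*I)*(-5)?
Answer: -4865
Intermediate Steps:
j(I) = -30*I
W(y) = 9 (W(y) = -2 + (1/2)*22 = -2 + 11 = 9)
(7*(j(0) + 5))*(K + W(-11)) = (7*(-30*0 + 5))*(-148 + 9) = (7*(0 + 5))*(-139) = (7*5)*(-139) = 35*(-139) = -4865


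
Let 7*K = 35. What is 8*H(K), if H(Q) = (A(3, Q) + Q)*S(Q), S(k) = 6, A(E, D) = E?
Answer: 384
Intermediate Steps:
K = 5 (K = (⅐)*35 = 5)
H(Q) = 18 + 6*Q (H(Q) = (3 + Q)*6 = 18 + 6*Q)
8*H(K) = 8*(18 + 6*5) = 8*(18 + 30) = 8*48 = 384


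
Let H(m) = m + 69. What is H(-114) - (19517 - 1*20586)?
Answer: 1024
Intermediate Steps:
H(m) = 69 + m
H(-114) - (19517 - 1*20586) = (69 - 114) - (19517 - 1*20586) = -45 - (19517 - 20586) = -45 - 1*(-1069) = -45 + 1069 = 1024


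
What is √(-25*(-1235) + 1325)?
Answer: 10*√322 ≈ 179.44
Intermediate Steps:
√(-25*(-1235) + 1325) = √(30875 + 1325) = √32200 = 10*√322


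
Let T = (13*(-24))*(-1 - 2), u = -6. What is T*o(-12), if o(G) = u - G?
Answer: 5616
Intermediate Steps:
o(G) = -6 - G
T = 936 (T = -312*(-3) = 936)
T*o(-12) = 936*(-6 - 1*(-12)) = 936*(-6 + 12) = 936*6 = 5616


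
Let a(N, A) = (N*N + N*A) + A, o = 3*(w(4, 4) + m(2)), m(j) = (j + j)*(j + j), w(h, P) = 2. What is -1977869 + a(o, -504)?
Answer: -2002673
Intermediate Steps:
m(j) = 4*j**2 (m(j) = (2*j)*(2*j) = 4*j**2)
o = 54 (o = 3*(2 + 4*2**2) = 3*(2 + 4*4) = 3*(2 + 16) = 3*18 = 54)
a(N, A) = A + N**2 + A*N (a(N, A) = (N**2 + A*N) + A = A + N**2 + A*N)
-1977869 + a(o, -504) = -1977869 + (-504 + 54**2 - 504*54) = -1977869 + (-504 + 2916 - 27216) = -1977869 - 24804 = -2002673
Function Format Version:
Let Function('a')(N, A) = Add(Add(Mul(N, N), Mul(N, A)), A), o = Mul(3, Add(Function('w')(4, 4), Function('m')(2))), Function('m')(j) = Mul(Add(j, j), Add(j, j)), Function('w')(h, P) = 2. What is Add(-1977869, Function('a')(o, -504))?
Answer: -2002673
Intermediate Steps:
Function('m')(j) = Mul(4, Pow(j, 2)) (Function('m')(j) = Mul(Mul(2, j), Mul(2, j)) = Mul(4, Pow(j, 2)))
o = 54 (o = Mul(3, Add(2, Mul(4, Pow(2, 2)))) = Mul(3, Add(2, Mul(4, 4))) = Mul(3, Add(2, 16)) = Mul(3, 18) = 54)
Function('a')(N, A) = Add(A, Pow(N, 2), Mul(A, N)) (Function('a')(N, A) = Add(Add(Pow(N, 2), Mul(A, N)), A) = Add(A, Pow(N, 2), Mul(A, N)))
Add(-1977869, Function('a')(o, -504)) = Add(-1977869, Add(-504, Pow(54, 2), Mul(-504, 54))) = Add(-1977869, Add(-504, 2916, -27216)) = Add(-1977869, -24804) = -2002673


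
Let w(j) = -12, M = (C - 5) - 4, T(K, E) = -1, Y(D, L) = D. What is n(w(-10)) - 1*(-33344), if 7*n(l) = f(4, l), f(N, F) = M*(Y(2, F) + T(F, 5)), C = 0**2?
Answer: 233399/7 ≈ 33343.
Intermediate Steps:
C = 0
M = -9 (M = (0 - 5) - 4 = -5 - 4 = -9)
f(N, F) = -9 (f(N, F) = -9*(2 - 1) = -9*1 = -9)
n(l) = -9/7 (n(l) = (1/7)*(-9) = -9/7)
n(w(-10)) - 1*(-33344) = -9/7 - 1*(-33344) = -9/7 + 33344 = 233399/7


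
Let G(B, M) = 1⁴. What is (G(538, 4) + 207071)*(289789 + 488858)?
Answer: 161235991584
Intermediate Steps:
G(B, M) = 1
(G(538, 4) + 207071)*(289789 + 488858) = (1 + 207071)*(289789 + 488858) = 207072*778647 = 161235991584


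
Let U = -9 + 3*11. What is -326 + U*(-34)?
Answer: -1142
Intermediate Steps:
U = 24 (U = -9 + 33 = 24)
-326 + U*(-34) = -326 + 24*(-34) = -326 - 816 = -1142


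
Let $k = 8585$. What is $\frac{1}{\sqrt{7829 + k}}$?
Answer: $\frac{\sqrt{16414}}{16414} \approx 0.0078054$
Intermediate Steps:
$\frac{1}{\sqrt{7829 + k}} = \frac{1}{\sqrt{7829 + 8585}} = \frac{1}{\sqrt{16414}} = \frac{\sqrt{16414}}{16414}$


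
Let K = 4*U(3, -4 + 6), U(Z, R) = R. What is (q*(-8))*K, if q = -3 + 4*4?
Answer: -832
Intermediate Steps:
q = 13 (q = -3 + 16 = 13)
K = 8 (K = 4*(-4 + 6) = 4*2 = 8)
(q*(-8))*K = (13*(-8))*8 = -104*8 = -832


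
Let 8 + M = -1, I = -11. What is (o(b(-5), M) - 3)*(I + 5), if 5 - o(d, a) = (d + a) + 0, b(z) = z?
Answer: -96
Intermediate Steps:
M = -9 (M = -8 - 1 = -9)
o(d, a) = 5 - a - d (o(d, a) = 5 - ((d + a) + 0) = 5 - ((a + d) + 0) = 5 - (a + d) = 5 + (-a - d) = 5 - a - d)
(o(b(-5), M) - 3)*(I + 5) = ((5 - 1*(-9) - 1*(-5)) - 3)*(-11 + 5) = ((5 + 9 + 5) - 3)*(-6) = (19 - 3)*(-6) = 16*(-6) = -96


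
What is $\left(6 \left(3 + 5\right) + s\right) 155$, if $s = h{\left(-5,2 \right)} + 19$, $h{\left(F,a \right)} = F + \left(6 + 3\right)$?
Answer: $11005$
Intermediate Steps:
$h{\left(F,a \right)} = 9 + F$ ($h{\left(F,a \right)} = F + 9 = 9 + F$)
$s = 23$ ($s = \left(9 - 5\right) + 19 = 4 + 19 = 23$)
$\left(6 \left(3 + 5\right) + s\right) 155 = \left(6 \left(3 + 5\right) + 23\right) 155 = \left(6 \cdot 8 + 23\right) 155 = \left(48 + 23\right) 155 = 71 \cdot 155 = 11005$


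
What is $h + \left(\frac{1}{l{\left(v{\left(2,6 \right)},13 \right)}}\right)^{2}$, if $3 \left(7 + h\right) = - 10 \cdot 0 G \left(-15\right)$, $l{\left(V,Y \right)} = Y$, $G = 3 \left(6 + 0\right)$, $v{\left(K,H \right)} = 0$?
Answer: $- \frac{1182}{169} \approx -6.9941$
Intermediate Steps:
$G = 18$ ($G = 3 \cdot 6 = 18$)
$h = -7$ ($h = -7 + \frac{\left(-10\right) 0 \cdot 18 \left(-15\right)}{3} = -7 + \frac{\left(-10\right) 0 \left(-15\right)}{3} = -7 + \frac{\left(-10\right) 0}{3} = -7 + \frac{1}{3} \cdot 0 = -7 + 0 = -7$)
$h + \left(\frac{1}{l{\left(v{\left(2,6 \right)},13 \right)}}\right)^{2} = -7 + \left(\frac{1}{13}\right)^{2} = -7 + \frac{1}{169} = - \frac{1182}{169}$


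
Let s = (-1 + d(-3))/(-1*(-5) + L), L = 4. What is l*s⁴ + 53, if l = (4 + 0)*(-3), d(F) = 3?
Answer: 115847/2187 ≈ 52.971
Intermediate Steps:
s = 2/9 (s = (-1 + 3)/(-1*(-5) + 4) = 2/(5 + 4) = 2/9 ≈ 0.22222)
l = -12 (l = 4*(-3) = -12)
l*s⁴ + 53 = -12*(2/9)⁴ + 53 = -12*16/6561 + 53 = -64/2187 + 53 = 115847/2187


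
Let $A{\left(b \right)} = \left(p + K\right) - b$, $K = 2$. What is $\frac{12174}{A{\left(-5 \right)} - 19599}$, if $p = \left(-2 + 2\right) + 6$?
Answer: $- \frac{6087}{9793} \approx -0.62157$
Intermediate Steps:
$p = 6$ ($p = 0 + 6 = 6$)
$A{\left(b \right)} = 8 - b$ ($A{\left(b \right)} = \left(6 + 2\right) - b = 8 - b$)
$\frac{12174}{A{\left(-5 \right)} - 19599} = \frac{12174}{\left(8 - -5\right) - 19599} = \frac{12174}{\left(8 + 5\right) - 19599} = \frac{12174}{13 - 19599} = \frac{12174}{-19586} = 12174 \left(- \frac{1}{19586}\right) = - \frac{6087}{9793}$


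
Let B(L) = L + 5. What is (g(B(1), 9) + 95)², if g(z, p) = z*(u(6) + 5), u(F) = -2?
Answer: 12769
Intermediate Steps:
B(L) = 5 + L
g(z, p) = 3*z (g(z, p) = z*(-2 + 5) = z*3 = 3*z)
(g(B(1), 9) + 95)² = (3*(5 + 1) + 95)² = (3*6 + 95)² = (18 + 95)² = 113² = 12769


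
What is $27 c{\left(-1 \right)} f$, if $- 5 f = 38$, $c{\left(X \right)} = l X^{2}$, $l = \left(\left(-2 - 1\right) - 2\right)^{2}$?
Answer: $-5130$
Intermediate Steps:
$l = 25$ ($l = \left(-3 - 2\right)^{2} = \left(-5\right)^{2} = 25$)
$c{\left(X \right)} = 25 X^{2}$
$f = - \frac{38}{5}$ ($f = \left(- \frac{1}{5}\right) 38 = - \frac{38}{5} \approx -7.6$)
$27 c{\left(-1 \right)} f = 27 \cdot 25 \left(-1\right)^{2} \left(- \frac{38}{5}\right) = 27 \cdot 25 \cdot 1 \left(- \frac{38}{5}\right) = 27 \cdot 25 \left(- \frac{38}{5}\right) = 675 \left(- \frac{38}{5}\right) = -5130$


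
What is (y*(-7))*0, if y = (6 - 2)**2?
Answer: 0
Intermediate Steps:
y = 16 (y = 4**2 = 16)
(y*(-7))*0 = (16*(-7))*0 = -112*0 = 0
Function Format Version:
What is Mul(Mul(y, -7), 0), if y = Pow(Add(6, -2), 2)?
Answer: 0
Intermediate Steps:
y = 16 (y = Pow(4, 2) = 16)
Mul(Mul(y, -7), 0) = Mul(Mul(16, -7), 0) = Mul(-112, 0) = 0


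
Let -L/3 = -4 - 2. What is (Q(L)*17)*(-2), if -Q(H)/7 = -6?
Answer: -1428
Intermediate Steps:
L = 18 (L = -3*(-4 - 2) = -3*(-6) = 18)
Q(H) = 42 (Q(H) = -7*(-6) = 42)
(Q(L)*17)*(-2) = (42*17)*(-2) = 714*(-2) = -1428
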